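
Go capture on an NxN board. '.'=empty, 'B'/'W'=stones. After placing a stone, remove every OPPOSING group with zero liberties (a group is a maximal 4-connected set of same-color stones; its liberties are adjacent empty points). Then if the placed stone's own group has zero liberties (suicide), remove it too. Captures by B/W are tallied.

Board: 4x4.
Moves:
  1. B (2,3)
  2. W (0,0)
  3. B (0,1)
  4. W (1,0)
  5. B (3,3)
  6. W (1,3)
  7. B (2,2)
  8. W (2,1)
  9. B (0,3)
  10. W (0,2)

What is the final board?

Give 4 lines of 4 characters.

Answer: WBW.
W..W
.WBB
...B

Derivation:
Move 1: B@(2,3) -> caps B=0 W=0
Move 2: W@(0,0) -> caps B=0 W=0
Move 3: B@(0,1) -> caps B=0 W=0
Move 4: W@(1,0) -> caps B=0 W=0
Move 5: B@(3,3) -> caps B=0 W=0
Move 6: W@(1,3) -> caps B=0 W=0
Move 7: B@(2,2) -> caps B=0 W=0
Move 8: W@(2,1) -> caps B=0 W=0
Move 9: B@(0,3) -> caps B=0 W=0
Move 10: W@(0,2) -> caps B=0 W=1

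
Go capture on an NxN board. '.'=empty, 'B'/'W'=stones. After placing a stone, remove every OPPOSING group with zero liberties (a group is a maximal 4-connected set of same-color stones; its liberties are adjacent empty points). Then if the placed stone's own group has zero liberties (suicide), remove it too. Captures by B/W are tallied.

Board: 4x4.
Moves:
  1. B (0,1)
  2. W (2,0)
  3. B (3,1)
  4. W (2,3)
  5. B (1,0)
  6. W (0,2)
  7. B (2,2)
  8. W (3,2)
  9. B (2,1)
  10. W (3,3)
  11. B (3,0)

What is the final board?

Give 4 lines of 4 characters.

Answer: .BW.
B...
.BBW
BBWW

Derivation:
Move 1: B@(0,1) -> caps B=0 W=0
Move 2: W@(2,0) -> caps B=0 W=0
Move 3: B@(3,1) -> caps B=0 W=0
Move 4: W@(2,3) -> caps B=0 W=0
Move 5: B@(1,0) -> caps B=0 W=0
Move 6: W@(0,2) -> caps B=0 W=0
Move 7: B@(2,2) -> caps B=0 W=0
Move 8: W@(3,2) -> caps B=0 W=0
Move 9: B@(2,1) -> caps B=0 W=0
Move 10: W@(3,3) -> caps B=0 W=0
Move 11: B@(3,0) -> caps B=1 W=0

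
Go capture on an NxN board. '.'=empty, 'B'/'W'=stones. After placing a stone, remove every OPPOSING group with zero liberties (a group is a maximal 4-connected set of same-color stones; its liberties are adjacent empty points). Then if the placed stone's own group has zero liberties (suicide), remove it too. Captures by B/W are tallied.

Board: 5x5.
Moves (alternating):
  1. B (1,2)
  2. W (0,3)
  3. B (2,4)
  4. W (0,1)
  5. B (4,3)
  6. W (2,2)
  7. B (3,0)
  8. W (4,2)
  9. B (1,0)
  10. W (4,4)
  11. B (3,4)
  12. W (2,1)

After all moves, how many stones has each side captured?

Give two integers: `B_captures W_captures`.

Move 1: B@(1,2) -> caps B=0 W=0
Move 2: W@(0,3) -> caps B=0 W=0
Move 3: B@(2,4) -> caps B=0 W=0
Move 4: W@(0,1) -> caps B=0 W=0
Move 5: B@(4,3) -> caps B=0 W=0
Move 6: W@(2,2) -> caps B=0 W=0
Move 7: B@(3,0) -> caps B=0 W=0
Move 8: W@(4,2) -> caps B=0 W=0
Move 9: B@(1,0) -> caps B=0 W=0
Move 10: W@(4,4) -> caps B=0 W=0
Move 11: B@(3,4) -> caps B=1 W=0
Move 12: W@(2,1) -> caps B=1 W=0

Answer: 1 0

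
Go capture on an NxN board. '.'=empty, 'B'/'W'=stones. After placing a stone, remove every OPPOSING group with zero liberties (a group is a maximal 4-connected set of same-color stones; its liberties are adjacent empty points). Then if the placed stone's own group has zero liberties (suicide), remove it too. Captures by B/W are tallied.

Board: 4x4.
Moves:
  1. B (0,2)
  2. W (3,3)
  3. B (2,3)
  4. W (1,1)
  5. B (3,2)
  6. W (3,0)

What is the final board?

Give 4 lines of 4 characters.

Answer: ..B.
.W..
...B
W.B.

Derivation:
Move 1: B@(0,2) -> caps B=0 W=0
Move 2: W@(3,3) -> caps B=0 W=0
Move 3: B@(2,3) -> caps B=0 W=0
Move 4: W@(1,1) -> caps B=0 W=0
Move 5: B@(3,2) -> caps B=1 W=0
Move 6: W@(3,0) -> caps B=1 W=0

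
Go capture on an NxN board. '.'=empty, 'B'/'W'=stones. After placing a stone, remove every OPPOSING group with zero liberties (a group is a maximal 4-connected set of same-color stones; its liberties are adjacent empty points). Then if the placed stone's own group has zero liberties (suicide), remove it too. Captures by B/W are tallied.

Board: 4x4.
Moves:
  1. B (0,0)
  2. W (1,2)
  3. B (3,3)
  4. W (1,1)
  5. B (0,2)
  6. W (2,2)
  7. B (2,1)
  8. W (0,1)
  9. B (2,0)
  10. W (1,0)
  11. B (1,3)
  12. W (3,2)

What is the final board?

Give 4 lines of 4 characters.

Move 1: B@(0,0) -> caps B=0 W=0
Move 2: W@(1,2) -> caps B=0 W=0
Move 3: B@(3,3) -> caps B=0 W=0
Move 4: W@(1,1) -> caps B=0 W=0
Move 5: B@(0,2) -> caps B=0 W=0
Move 6: W@(2,2) -> caps B=0 W=0
Move 7: B@(2,1) -> caps B=0 W=0
Move 8: W@(0,1) -> caps B=0 W=0
Move 9: B@(2,0) -> caps B=0 W=0
Move 10: W@(1,0) -> caps B=0 W=1
Move 11: B@(1,3) -> caps B=0 W=1
Move 12: W@(3,2) -> caps B=0 W=1

Answer: .WB.
WWWB
BBW.
..WB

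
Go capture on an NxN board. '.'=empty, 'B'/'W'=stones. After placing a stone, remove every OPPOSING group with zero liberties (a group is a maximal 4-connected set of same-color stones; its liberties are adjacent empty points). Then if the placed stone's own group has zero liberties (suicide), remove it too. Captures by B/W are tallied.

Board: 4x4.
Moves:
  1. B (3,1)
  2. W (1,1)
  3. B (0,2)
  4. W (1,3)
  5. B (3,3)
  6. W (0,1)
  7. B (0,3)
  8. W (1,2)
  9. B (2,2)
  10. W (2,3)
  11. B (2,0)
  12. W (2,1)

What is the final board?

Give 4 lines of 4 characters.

Answer: .W..
.WWW
BWBW
.B.B

Derivation:
Move 1: B@(3,1) -> caps B=0 W=0
Move 2: W@(1,1) -> caps B=0 W=0
Move 3: B@(0,2) -> caps B=0 W=0
Move 4: W@(1,3) -> caps B=0 W=0
Move 5: B@(3,3) -> caps B=0 W=0
Move 6: W@(0,1) -> caps B=0 W=0
Move 7: B@(0,3) -> caps B=0 W=0
Move 8: W@(1,2) -> caps B=0 W=2
Move 9: B@(2,2) -> caps B=0 W=2
Move 10: W@(2,3) -> caps B=0 W=2
Move 11: B@(2,0) -> caps B=0 W=2
Move 12: W@(2,1) -> caps B=0 W=2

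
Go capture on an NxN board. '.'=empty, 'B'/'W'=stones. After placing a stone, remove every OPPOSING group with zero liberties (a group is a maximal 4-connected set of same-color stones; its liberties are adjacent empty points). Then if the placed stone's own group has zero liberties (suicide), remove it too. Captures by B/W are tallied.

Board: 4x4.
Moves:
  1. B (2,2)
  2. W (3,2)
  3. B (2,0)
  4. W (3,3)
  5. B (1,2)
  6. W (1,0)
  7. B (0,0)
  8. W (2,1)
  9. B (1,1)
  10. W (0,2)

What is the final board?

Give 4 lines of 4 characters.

Answer: B.W.
.BB.
BWB.
..WW

Derivation:
Move 1: B@(2,2) -> caps B=0 W=0
Move 2: W@(3,2) -> caps B=0 W=0
Move 3: B@(2,0) -> caps B=0 W=0
Move 4: W@(3,3) -> caps B=0 W=0
Move 5: B@(1,2) -> caps B=0 W=0
Move 6: W@(1,0) -> caps B=0 W=0
Move 7: B@(0,0) -> caps B=0 W=0
Move 8: W@(2,1) -> caps B=0 W=0
Move 9: B@(1,1) -> caps B=1 W=0
Move 10: W@(0,2) -> caps B=1 W=0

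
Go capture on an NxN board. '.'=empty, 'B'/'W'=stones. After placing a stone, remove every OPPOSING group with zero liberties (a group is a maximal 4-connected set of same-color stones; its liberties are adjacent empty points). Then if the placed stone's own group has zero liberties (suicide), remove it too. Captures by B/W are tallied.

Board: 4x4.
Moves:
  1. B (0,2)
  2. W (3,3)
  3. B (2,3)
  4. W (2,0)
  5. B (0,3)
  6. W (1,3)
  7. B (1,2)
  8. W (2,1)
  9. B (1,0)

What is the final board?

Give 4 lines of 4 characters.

Answer: ..BB
B.B.
WW.B
...W

Derivation:
Move 1: B@(0,2) -> caps B=0 W=0
Move 2: W@(3,3) -> caps B=0 W=0
Move 3: B@(2,3) -> caps B=0 W=0
Move 4: W@(2,0) -> caps B=0 W=0
Move 5: B@(0,3) -> caps B=0 W=0
Move 6: W@(1,3) -> caps B=0 W=0
Move 7: B@(1,2) -> caps B=1 W=0
Move 8: W@(2,1) -> caps B=1 W=0
Move 9: B@(1,0) -> caps B=1 W=0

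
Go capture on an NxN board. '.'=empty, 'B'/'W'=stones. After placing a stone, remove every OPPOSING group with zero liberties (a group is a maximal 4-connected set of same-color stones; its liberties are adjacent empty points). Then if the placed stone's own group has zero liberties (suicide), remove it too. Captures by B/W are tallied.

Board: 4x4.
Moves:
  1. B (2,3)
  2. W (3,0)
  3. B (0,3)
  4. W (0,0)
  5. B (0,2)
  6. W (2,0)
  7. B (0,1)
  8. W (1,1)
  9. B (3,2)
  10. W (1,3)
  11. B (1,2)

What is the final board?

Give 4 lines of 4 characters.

Move 1: B@(2,3) -> caps B=0 W=0
Move 2: W@(3,0) -> caps B=0 W=0
Move 3: B@(0,3) -> caps B=0 W=0
Move 4: W@(0,0) -> caps B=0 W=0
Move 5: B@(0,2) -> caps B=0 W=0
Move 6: W@(2,0) -> caps B=0 W=0
Move 7: B@(0,1) -> caps B=0 W=0
Move 8: W@(1,1) -> caps B=0 W=0
Move 9: B@(3,2) -> caps B=0 W=0
Move 10: W@(1,3) -> caps B=0 W=0
Move 11: B@(1,2) -> caps B=1 W=0

Answer: WBBB
.WB.
W..B
W.B.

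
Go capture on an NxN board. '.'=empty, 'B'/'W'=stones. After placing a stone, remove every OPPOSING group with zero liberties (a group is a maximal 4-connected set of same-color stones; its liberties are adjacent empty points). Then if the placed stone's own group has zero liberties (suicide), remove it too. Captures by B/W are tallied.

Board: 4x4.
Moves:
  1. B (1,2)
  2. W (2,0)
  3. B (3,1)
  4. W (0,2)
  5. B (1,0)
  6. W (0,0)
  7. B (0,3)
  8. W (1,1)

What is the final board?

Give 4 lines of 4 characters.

Move 1: B@(1,2) -> caps B=0 W=0
Move 2: W@(2,0) -> caps B=0 W=0
Move 3: B@(3,1) -> caps B=0 W=0
Move 4: W@(0,2) -> caps B=0 W=0
Move 5: B@(1,0) -> caps B=0 W=0
Move 6: W@(0,0) -> caps B=0 W=0
Move 7: B@(0,3) -> caps B=0 W=0
Move 8: W@(1,1) -> caps B=0 W=1

Answer: W.WB
.WB.
W...
.B..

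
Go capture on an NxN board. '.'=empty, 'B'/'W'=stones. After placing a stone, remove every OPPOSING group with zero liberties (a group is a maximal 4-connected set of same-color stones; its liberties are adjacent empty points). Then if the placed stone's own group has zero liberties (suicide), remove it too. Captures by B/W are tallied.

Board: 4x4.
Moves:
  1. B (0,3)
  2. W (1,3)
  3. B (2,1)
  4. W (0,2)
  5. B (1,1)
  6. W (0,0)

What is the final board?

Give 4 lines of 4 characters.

Move 1: B@(0,3) -> caps B=0 W=0
Move 2: W@(1,3) -> caps B=0 W=0
Move 3: B@(2,1) -> caps B=0 W=0
Move 4: W@(0,2) -> caps B=0 W=1
Move 5: B@(1,1) -> caps B=0 W=1
Move 6: W@(0,0) -> caps B=0 W=1

Answer: W.W.
.B.W
.B..
....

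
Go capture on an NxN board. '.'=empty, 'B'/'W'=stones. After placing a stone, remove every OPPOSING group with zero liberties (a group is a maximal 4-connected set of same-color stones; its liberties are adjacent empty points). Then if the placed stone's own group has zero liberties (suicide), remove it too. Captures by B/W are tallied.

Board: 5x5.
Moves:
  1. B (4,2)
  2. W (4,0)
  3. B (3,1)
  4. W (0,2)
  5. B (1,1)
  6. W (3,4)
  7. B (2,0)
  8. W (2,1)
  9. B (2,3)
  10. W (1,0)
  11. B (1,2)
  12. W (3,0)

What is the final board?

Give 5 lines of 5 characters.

Answer: ..W..
WBB..
.W.B.
WB..W
W.B..

Derivation:
Move 1: B@(4,2) -> caps B=0 W=0
Move 2: W@(4,0) -> caps B=0 W=0
Move 3: B@(3,1) -> caps B=0 W=0
Move 4: W@(0,2) -> caps B=0 W=0
Move 5: B@(1,1) -> caps B=0 W=0
Move 6: W@(3,4) -> caps B=0 W=0
Move 7: B@(2,0) -> caps B=0 W=0
Move 8: W@(2,1) -> caps B=0 W=0
Move 9: B@(2,3) -> caps B=0 W=0
Move 10: W@(1,0) -> caps B=0 W=0
Move 11: B@(1,2) -> caps B=0 W=0
Move 12: W@(3,0) -> caps B=0 W=1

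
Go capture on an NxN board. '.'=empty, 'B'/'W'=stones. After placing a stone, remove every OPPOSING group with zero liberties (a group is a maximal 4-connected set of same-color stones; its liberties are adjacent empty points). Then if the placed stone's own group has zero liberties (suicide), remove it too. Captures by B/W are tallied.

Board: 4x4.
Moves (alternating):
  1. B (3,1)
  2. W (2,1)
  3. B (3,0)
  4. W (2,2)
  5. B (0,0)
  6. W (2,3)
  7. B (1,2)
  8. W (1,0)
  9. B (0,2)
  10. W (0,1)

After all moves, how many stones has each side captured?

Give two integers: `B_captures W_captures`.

Move 1: B@(3,1) -> caps B=0 W=0
Move 2: W@(2,1) -> caps B=0 W=0
Move 3: B@(3,0) -> caps B=0 W=0
Move 4: W@(2,2) -> caps B=0 W=0
Move 5: B@(0,0) -> caps B=0 W=0
Move 6: W@(2,3) -> caps B=0 W=0
Move 7: B@(1,2) -> caps B=0 W=0
Move 8: W@(1,0) -> caps B=0 W=0
Move 9: B@(0,2) -> caps B=0 W=0
Move 10: W@(0,1) -> caps B=0 W=1

Answer: 0 1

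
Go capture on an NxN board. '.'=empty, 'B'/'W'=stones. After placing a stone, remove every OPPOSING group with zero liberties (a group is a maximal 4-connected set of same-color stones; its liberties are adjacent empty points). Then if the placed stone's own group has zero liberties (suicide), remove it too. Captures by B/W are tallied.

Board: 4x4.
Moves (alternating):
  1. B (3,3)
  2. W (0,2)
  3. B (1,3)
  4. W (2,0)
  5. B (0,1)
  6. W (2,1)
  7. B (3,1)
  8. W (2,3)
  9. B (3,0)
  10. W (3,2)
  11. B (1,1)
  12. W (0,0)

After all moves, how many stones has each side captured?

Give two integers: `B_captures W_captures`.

Answer: 0 3

Derivation:
Move 1: B@(3,3) -> caps B=0 W=0
Move 2: W@(0,2) -> caps B=0 W=0
Move 3: B@(1,3) -> caps B=0 W=0
Move 4: W@(2,0) -> caps B=0 W=0
Move 5: B@(0,1) -> caps B=0 W=0
Move 6: W@(2,1) -> caps B=0 W=0
Move 7: B@(3,1) -> caps B=0 W=0
Move 8: W@(2,3) -> caps B=0 W=0
Move 9: B@(3,0) -> caps B=0 W=0
Move 10: W@(3,2) -> caps B=0 W=3
Move 11: B@(1,1) -> caps B=0 W=3
Move 12: W@(0,0) -> caps B=0 W=3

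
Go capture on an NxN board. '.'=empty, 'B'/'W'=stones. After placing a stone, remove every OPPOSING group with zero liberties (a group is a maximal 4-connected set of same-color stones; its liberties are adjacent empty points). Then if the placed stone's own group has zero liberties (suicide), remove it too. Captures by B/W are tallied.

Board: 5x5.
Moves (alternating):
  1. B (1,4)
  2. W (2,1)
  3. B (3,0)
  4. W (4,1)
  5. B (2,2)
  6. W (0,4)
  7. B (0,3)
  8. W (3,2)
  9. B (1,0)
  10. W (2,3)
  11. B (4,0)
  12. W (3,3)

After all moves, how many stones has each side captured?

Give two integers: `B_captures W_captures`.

Move 1: B@(1,4) -> caps B=0 W=0
Move 2: W@(2,1) -> caps B=0 W=0
Move 3: B@(3,0) -> caps B=0 W=0
Move 4: W@(4,1) -> caps B=0 W=0
Move 5: B@(2,2) -> caps B=0 W=0
Move 6: W@(0,4) -> caps B=0 W=0
Move 7: B@(0,3) -> caps B=1 W=0
Move 8: W@(3,2) -> caps B=1 W=0
Move 9: B@(1,0) -> caps B=1 W=0
Move 10: W@(2,3) -> caps B=1 W=0
Move 11: B@(4,0) -> caps B=1 W=0
Move 12: W@(3,3) -> caps B=1 W=0

Answer: 1 0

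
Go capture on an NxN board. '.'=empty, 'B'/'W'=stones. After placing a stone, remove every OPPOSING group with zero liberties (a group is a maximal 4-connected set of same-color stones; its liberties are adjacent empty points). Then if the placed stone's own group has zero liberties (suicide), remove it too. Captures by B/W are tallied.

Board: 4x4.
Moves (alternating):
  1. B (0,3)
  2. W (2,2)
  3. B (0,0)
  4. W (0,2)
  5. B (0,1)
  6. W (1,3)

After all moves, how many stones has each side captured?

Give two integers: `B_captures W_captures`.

Move 1: B@(0,3) -> caps B=0 W=0
Move 2: W@(2,2) -> caps B=0 W=0
Move 3: B@(0,0) -> caps B=0 W=0
Move 4: W@(0,2) -> caps B=0 W=0
Move 5: B@(0,1) -> caps B=0 W=0
Move 6: W@(1,3) -> caps B=0 W=1

Answer: 0 1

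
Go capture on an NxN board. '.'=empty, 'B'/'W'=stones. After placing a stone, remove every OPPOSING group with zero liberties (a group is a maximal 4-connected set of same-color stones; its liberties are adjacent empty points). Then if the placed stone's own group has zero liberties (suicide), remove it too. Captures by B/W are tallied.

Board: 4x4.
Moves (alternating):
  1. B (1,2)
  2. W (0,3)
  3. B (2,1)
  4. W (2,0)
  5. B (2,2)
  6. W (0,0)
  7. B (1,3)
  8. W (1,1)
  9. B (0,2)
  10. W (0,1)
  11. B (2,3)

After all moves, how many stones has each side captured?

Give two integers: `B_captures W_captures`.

Move 1: B@(1,2) -> caps B=0 W=0
Move 2: W@(0,3) -> caps B=0 W=0
Move 3: B@(2,1) -> caps B=0 W=0
Move 4: W@(2,0) -> caps B=0 W=0
Move 5: B@(2,2) -> caps B=0 W=0
Move 6: W@(0,0) -> caps B=0 W=0
Move 7: B@(1,3) -> caps B=0 W=0
Move 8: W@(1,1) -> caps B=0 W=0
Move 9: B@(0,2) -> caps B=1 W=0
Move 10: W@(0,1) -> caps B=1 W=0
Move 11: B@(2,3) -> caps B=1 W=0

Answer: 1 0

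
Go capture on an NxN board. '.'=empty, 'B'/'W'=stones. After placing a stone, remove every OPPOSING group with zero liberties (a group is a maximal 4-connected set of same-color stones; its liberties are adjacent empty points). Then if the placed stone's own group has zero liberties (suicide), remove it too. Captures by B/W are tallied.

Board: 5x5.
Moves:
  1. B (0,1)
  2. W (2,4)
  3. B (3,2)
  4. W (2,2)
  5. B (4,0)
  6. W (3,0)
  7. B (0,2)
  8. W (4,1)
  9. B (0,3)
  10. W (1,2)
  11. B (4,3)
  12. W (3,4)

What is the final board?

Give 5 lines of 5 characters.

Answer: .BBB.
..W..
..W.W
W.B.W
.W.B.

Derivation:
Move 1: B@(0,1) -> caps B=0 W=0
Move 2: W@(2,4) -> caps B=0 W=0
Move 3: B@(3,2) -> caps B=0 W=0
Move 4: W@(2,2) -> caps B=0 W=0
Move 5: B@(4,0) -> caps B=0 W=0
Move 6: W@(3,0) -> caps B=0 W=0
Move 7: B@(0,2) -> caps B=0 W=0
Move 8: W@(4,1) -> caps B=0 W=1
Move 9: B@(0,3) -> caps B=0 W=1
Move 10: W@(1,2) -> caps B=0 W=1
Move 11: B@(4,3) -> caps B=0 W=1
Move 12: W@(3,4) -> caps B=0 W=1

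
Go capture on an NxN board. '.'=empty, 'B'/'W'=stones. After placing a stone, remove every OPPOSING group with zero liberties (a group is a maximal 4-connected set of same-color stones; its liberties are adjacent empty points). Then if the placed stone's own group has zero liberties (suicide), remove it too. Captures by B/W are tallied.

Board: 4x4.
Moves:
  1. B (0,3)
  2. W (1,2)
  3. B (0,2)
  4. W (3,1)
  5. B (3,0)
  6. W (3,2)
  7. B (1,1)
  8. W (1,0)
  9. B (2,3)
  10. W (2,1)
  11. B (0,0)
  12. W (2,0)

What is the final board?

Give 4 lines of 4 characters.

Move 1: B@(0,3) -> caps B=0 W=0
Move 2: W@(1,2) -> caps B=0 W=0
Move 3: B@(0,2) -> caps B=0 W=0
Move 4: W@(3,1) -> caps B=0 W=0
Move 5: B@(3,0) -> caps B=0 W=0
Move 6: W@(3,2) -> caps B=0 W=0
Move 7: B@(1,1) -> caps B=0 W=0
Move 8: W@(1,0) -> caps B=0 W=0
Move 9: B@(2,3) -> caps B=0 W=0
Move 10: W@(2,1) -> caps B=0 W=0
Move 11: B@(0,0) -> caps B=0 W=0
Move 12: W@(2,0) -> caps B=0 W=1

Answer: B.BB
WBW.
WW.B
.WW.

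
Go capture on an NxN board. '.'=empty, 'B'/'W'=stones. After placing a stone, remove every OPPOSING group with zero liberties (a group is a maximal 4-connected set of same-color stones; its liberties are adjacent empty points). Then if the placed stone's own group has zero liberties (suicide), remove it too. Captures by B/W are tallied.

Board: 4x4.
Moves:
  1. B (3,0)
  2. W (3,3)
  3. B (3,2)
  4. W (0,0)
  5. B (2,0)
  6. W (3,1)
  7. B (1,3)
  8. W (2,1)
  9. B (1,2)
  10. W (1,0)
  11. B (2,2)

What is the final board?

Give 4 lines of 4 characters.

Answer: W...
W.BB
.WB.
.WBW

Derivation:
Move 1: B@(3,0) -> caps B=0 W=0
Move 2: W@(3,3) -> caps B=0 W=0
Move 3: B@(3,2) -> caps B=0 W=0
Move 4: W@(0,0) -> caps B=0 W=0
Move 5: B@(2,0) -> caps B=0 W=0
Move 6: W@(3,1) -> caps B=0 W=0
Move 7: B@(1,3) -> caps B=0 W=0
Move 8: W@(2,1) -> caps B=0 W=0
Move 9: B@(1,2) -> caps B=0 W=0
Move 10: W@(1,0) -> caps B=0 W=2
Move 11: B@(2,2) -> caps B=0 W=2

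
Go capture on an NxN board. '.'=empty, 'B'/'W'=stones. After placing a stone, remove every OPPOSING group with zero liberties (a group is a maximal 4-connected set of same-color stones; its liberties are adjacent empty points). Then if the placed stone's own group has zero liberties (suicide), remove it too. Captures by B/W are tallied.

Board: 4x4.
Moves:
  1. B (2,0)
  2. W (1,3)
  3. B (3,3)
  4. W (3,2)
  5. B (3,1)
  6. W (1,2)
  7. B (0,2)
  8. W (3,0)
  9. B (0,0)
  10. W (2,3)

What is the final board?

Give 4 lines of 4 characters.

Move 1: B@(2,0) -> caps B=0 W=0
Move 2: W@(1,3) -> caps B=0 W=0
Move 3: B@(3,3) -> caps B=0 W=0
Move 4: W@(3,2) -> caps B=0 W=0
Move 5: B@(3,1) -> caps B=0 W=0
Move 6: W@(1,2) -> caps B=0 W=0
Move 7: B@(0,2) -> caps B=0 W=0
Move 8: W@(3,0) -> caps B=0 W=0
Move 9: B@(0,0) -> caps B=0 W=0
Move 10: W@(2,3) -> caps B=0 W=1

Answer: B.B.
..WW
B..W
.BW.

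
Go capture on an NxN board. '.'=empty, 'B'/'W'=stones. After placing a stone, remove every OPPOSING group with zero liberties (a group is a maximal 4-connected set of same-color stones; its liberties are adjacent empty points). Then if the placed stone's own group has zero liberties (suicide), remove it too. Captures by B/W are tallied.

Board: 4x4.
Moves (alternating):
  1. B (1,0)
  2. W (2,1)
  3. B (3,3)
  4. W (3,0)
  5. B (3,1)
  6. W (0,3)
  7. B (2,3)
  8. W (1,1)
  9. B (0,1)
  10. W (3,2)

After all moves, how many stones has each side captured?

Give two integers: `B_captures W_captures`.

Answer: 0 1

Derivation:
Move 1: B@(1,0) -> caps B=0 W=0
Move 2: W@(2,1) -> caps B=0 W=0
Move 3: B@(3,3) -> caps B=0 W=0
Move 4: W@(3,0) -> caps B=0 W=0
Move 5: B@(3,1) -> caps B=0 W=0
Move 6: W@(0,3) -> caps B=0 W=0
Move 7: B@(2,3) -> caps B=0 W=0
Move 8: W@(1,1) -> caps B=0 W=0
Move 9: B@(0,1) -> caps B=0 W=0
Move 10: W@(3,2) -> caps B=0 W=1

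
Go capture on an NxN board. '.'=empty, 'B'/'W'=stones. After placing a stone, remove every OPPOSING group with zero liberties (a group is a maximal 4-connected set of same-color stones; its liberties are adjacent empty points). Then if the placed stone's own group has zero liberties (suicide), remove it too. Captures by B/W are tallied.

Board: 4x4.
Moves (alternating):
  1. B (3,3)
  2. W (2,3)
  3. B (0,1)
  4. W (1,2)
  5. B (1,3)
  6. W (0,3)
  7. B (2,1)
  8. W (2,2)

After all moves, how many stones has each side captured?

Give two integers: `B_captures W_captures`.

Move 1: B@(3,3) -> caps B=0 W=0
Move 2: W@(2,3) -> caps B=0 W=0
Move 3: B@(0,1) -> caps B=0 W=0
Move 4: W@(1,2) -> caps B=0 W=0
Move 5: B@(1,3) -> caps B=0 W=0
Move 6: W@(0,3) -> caps B=0 W=1
Move 7: B@(2,1) -> caps B=0 W=1
Move 8: W@(2,2) -> caps B=0 W=1

Answer: 0 1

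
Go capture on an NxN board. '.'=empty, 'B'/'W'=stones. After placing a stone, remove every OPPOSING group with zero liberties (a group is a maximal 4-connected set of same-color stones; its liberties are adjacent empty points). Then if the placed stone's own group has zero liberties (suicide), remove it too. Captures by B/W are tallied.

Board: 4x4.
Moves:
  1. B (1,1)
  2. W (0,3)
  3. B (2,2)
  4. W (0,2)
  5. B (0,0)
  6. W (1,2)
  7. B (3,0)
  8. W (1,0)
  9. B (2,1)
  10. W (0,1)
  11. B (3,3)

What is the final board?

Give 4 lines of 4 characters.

Answer: .WWW
WBW.
.BB.
B..B

Derivation:
Move 1: B@(1,1) -> caps B=0 W=0
Move 2: W@(0,3) -> caps B=0 W=0
Move 3: B@(2,2) -> caps B=0 W=0
Move 4: W@(0,2) -> caps B=0 W=0
Move 5: B@(0,0) -> caps B=0 W=0
Move 6: W@(1,2) -> caps B=0 W=0
Move 7: B@(3,0) -> caps B=0 W=0
Move 8: W@(1,0) -> caps B=0 W=0
Move 9: B@(2,1) -> caps B=0 W=0
Move 10: W@(0,1) -> caps B=0 W=1
Move 11: B@(3,3) -> caps B=0 W=1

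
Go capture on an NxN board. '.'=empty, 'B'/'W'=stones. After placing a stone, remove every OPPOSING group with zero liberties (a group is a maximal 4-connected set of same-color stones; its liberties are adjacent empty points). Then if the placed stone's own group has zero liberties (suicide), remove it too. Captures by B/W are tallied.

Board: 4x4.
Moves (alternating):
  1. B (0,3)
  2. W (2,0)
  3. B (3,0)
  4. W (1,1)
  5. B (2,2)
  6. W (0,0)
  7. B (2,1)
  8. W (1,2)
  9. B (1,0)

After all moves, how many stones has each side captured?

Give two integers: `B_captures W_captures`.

Answer: 1 0

Derivation:
Move 1: B@(0,3) -> caps B=0 W=0
Move 2: W@(2,0) -> caps B=0 W=0
Move 3: B@(3,0) -> caps B=0 W=0
Move 4: W@(1,1) -> caps B=0 W=0
Move 5: B@(2,2) -> caps B=0 W=0
Move 6: W@(0,0) -> caps B=0 W=0
Move 7: B@(2,1) -> caps B=0 W=0
Move 8: W@(1,2) -> caps B=0 W=0
Move 9: B@(1,0) -> caps B=1 W=0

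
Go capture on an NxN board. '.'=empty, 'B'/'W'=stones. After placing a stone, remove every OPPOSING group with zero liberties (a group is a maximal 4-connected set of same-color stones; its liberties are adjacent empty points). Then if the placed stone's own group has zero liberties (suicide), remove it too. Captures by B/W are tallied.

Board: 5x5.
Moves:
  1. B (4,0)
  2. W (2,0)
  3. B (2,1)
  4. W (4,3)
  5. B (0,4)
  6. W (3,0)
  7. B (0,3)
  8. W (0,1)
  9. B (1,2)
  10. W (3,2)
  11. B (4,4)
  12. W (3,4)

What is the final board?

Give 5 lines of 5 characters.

Move 1: B@(4,0) -> caps B=0 W=0
Move 2: W@(2,0) -> caps B=0 W=0
Move 3: B@(2,1) -> caps B=0 W=0
Move 4: W@(4,3) -> caps B=0 W=0
Move 5: B@(0,4) -> caps B=0 W=0
Move 6: W@(3,0) -> caps B=0 W=0
Move 7: B@(0,3) -> caps B=0 W=0
Move 8: W@(0,1) -> caps B=0 W=0
Move 9: B@(1,2) -> caps B=0 W=0
Move 10: W@(3,2) -> caps B=0 W=0
Move 11: B@(4,4) -> caps B=0 W=0
Move 12: W@(3,4) -> caps B=0 W=1

Answer: .W.BB
..B..
WB...
W.W.W
B..W.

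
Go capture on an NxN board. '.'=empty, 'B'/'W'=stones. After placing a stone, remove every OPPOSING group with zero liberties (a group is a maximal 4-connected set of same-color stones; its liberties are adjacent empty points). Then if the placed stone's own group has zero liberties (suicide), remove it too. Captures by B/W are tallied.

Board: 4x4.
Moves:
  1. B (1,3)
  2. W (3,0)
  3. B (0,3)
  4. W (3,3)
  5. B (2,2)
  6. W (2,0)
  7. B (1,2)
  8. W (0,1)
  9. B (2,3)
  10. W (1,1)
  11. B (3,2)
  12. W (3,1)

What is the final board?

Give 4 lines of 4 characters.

Answer: .W.B
.WBB
W.BB
WWB.

Derivation:
Move 1: B@(1,3) -> caps B=0 W=0
Move 2: W@(3,0) -> caps B=0 W=0
Move 3: B@(0,3) -> caps B=0 W=0
Move 4: W@(3,3) -> caps B=0 W=0
Move 5: B@(2,2) -> caps B=0 W=0
Move 6: W@(2,0) -> caps B=0 W=0
Move 7: B@(1,2) -> caps B=0 W=0
Move 8: W@(0,1) -> caps B=0 W=0
Move 9: B@(2,3) -> caps B=0 W=0
Move 10: W@(1,1) -> caps B=0 W=0
Move 11: B@(3,2) -> caps B=1 W=0
Move 12: W@(3,1) -> caps B=1 W=0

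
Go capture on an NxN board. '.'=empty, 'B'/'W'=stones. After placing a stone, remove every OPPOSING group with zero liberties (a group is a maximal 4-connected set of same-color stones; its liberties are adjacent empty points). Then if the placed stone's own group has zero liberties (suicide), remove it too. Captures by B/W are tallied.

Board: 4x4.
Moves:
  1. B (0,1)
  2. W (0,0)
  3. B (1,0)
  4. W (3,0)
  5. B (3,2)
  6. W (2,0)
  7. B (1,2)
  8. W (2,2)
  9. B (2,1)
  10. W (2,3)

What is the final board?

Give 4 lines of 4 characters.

Answer: .B..
B.B.
WBWW
W.B.

Derivation:
Move 1: B@(0,1) -> caps B=0 W=0
Move 2: W@(0,0) -> caps B=0 W=0
Move 3: B@(1,0) -> caps B=1 W=0
Move 4: W@(3,0) -> caps B=1 W=0
Move 5: B@(3,2) -> caps B=1 W=0
Move 6: W@(2,0) -> caps B=1 W=0
Move 7: B@(1,2) -> caps B=1 W=0
Move 8: W@(2,2) -> caps B=1 W=0
Move 9: B@(2,1) -> caps B=1 W=0
Move 10: W@(2,3) -> caps B=1 W=0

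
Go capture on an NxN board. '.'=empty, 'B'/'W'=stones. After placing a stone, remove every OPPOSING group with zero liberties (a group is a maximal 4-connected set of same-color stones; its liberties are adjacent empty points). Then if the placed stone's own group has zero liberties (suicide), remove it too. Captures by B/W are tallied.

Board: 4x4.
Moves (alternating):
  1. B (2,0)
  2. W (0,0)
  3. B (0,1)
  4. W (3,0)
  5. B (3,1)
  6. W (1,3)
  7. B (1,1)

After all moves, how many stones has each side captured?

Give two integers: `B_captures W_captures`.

Answer: 1 0

Derivation:
Move 1: B@(2,0) -> caps B=0 W=0
Move 2: W@(0,0) -> caps B=0 W=0
Move 3: B@(0,1) -> caps B=0 W=0
Move 4: W@(3,0) -> caps B=0 W=0
Move 5: B@(3,1) -> caps B=1 W=0
Move 6: W@(1,3) -> caps B=1 W=0
Move 7: B@(1,1) -> caps B=1 W=0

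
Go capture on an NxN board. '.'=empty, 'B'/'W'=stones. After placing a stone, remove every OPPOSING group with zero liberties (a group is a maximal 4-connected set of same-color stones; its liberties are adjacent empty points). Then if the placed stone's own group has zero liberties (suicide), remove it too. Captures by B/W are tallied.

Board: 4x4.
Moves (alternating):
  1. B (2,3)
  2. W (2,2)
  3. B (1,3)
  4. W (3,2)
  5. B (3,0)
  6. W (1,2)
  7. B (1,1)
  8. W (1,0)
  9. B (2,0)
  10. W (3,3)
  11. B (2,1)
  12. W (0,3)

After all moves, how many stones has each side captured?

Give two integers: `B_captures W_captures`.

Answer: 0 2

Derivation:
Move 1: B@(2,3) -> caps B=0 W=0
Move 2: W@(2,2) -> caps B=0 W=0
Move 3: B@(1,3) -> caps B=0 W=0
Move 4: W@(3,2) -> caps B=0 W=0
Move 5: B@(3,0) -> caps B=0 W=0
Move 6: W@(1,2) -> caps B=0 W=0
Move 7: B@(1,1) -> caps B=0 W=0
Move 8: W@(1,0) -> caps B=0 W=0
Move 9: B@(2,0) -> caps B=0 W=0
Move 10: W@(3,3) -> caps B=0 W=0
Move 11: B@(2,1) -> caps B=0 W=0
Move 12: W@(0,3) -> caps B=0 W=2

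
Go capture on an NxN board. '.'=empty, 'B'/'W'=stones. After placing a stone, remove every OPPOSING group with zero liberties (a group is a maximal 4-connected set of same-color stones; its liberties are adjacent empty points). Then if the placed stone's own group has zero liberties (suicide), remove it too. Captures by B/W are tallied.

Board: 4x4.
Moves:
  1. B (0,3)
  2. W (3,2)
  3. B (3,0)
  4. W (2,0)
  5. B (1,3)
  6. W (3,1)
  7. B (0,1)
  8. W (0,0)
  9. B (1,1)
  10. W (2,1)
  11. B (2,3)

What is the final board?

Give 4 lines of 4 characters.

Answer: WB.B
.B.B
WW.B
.WW.

Derivation:
Move 1: B@(0,3) -> caps B=0 W=0
Move 2: W@(3,2) -> caps B=0 W=0
Move 3: B@(3,0) -> caps B=0 W=0
Move 4: W@(2,0) -> caps B=0 W=0
Move 5: B@(1,3) -> caps B=0 W=0
Move 6: W@(3,1) -> caps B=0 W=1
Move 7: B@(0,1) -> caps B=0 W=1
Move 8: W@(0,0) -> caps B=0 W=1
Move 9: B@(1,1) -> caps B=0 W=1
Move 10: W@(2,1) -> caps B=0 W=1
Move 11: B@(2,3) -> caps B=0 W=1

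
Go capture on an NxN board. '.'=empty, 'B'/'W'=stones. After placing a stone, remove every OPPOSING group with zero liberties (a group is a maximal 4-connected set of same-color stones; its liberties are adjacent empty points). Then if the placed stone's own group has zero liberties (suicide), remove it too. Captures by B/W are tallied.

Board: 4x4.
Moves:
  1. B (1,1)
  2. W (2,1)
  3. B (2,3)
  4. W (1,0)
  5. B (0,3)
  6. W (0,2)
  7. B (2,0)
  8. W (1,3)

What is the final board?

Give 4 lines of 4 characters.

Answer: ..W.
WB.W
BW.B
....

Derivation:
Move 1: B@(1,1) -> caps B=0 W=0
Move 2: W@(2,1) -> caps B=0 W=0
Move 3: B@(2,3) -> caps B=0 W=0
Move 4: W@(1,0) -> caps B=0 W=0
Move 5: B@(0,3) -> caps B=0 W=0
Move 6: W@(0,2) -> caps B=0 W=0
Move 7: B@(2,0) -> caps B=0 W=0
Move 8: W@(1,3) -> caps B=0 W=1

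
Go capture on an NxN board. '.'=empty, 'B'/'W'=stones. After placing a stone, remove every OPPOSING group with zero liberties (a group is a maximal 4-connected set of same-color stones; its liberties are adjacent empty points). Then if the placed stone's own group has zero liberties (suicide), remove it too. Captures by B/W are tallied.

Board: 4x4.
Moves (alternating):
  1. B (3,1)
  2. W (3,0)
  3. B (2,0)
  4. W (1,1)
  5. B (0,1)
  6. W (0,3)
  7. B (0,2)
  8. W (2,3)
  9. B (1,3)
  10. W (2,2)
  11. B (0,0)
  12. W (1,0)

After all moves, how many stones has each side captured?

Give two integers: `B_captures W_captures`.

Move 1: B@(3,1) -> caps B=0 W=0
Move 2: W@(3,0) -> caps B=0 W=0
Move 3: B@(2,0) -> caps B=1 W=0
Move 4: W@(1,1) -> caps B=1 W=0
Move 5: B@(0,1) -> caps B=1 W=0
Move 6: W@(0,3) -> caps B=1 W=0
Move 7: B@(0,2) -> caps B=1 W=0
Move 8: W@(2,3) -> caps B=1 W=0
Move 9: B@(1,3) -> caps B=2 W=0
Move 10: W@(2,2) -> caps B=2 W=0
Move 11: B@(0,0) -> caps B=2 W=0
Move 12: W@(1,0) -> caps B=2 W=0

Answer: 2 0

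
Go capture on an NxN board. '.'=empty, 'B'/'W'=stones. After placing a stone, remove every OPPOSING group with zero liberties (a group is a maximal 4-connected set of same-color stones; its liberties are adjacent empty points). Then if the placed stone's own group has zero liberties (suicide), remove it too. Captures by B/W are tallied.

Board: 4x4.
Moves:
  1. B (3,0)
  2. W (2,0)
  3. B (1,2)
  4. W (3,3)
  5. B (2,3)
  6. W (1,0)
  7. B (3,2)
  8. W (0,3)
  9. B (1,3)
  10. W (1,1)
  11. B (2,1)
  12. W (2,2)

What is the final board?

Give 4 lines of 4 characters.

Move 1: B@(3,0) -> caps B=0 W=0
Move 2: W@(2,0) -> caps B=0 W=0
Move 3: B@(1,2) -> caps B=0 W=0
Move 4: W@(3,3) -> caps B=0 W=0
Move 5: B@(2,3) -> caps B=0 W=0
Move 6: W@(1,0) -> caps B=0 W=0
Move 7: B@(3,2) -> caps B=1 W=0
Move 8: W@(0,3) -> caps B=1 W=0
Move 9: B@(1,3) -> caps B=1 W=0
Move 10: W@(1,1) -> caps B=1 W=0
Move 11: B@(2,1) -> caps B=1 W=0
Move 12: W@(2,2) -> caps B=1 W=0

Answer: ...W
WWBB
WB.B
B.B.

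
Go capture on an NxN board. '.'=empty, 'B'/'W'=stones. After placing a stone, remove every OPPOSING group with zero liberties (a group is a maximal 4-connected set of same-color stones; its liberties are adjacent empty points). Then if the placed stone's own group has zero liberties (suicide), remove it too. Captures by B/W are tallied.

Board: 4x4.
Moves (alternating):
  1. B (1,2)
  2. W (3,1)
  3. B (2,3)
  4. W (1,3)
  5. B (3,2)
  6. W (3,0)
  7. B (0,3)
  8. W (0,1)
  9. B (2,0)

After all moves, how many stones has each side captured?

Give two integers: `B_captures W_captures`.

Move 1: B@(1,2) -> caps B=0 W=0
Move 2: W@(3,1) -> caps B=0 W=0
Move 3: B@(2,3) -> caps B=0 W=0
Move 4: W@(1,3) -> caps B=0 W=0
Move 5: B@(3,2) -> caps B=0 W=0
Move 6: W@(3,0) -> caps B=0 W=0
Move 7: B@(0,3) -> caps B=1 W=0
Move 8: W@(0,1) -> caps B=1 W=0
Move 9: B@(2,0) -> caps B=1 W=0

Answer: 1 0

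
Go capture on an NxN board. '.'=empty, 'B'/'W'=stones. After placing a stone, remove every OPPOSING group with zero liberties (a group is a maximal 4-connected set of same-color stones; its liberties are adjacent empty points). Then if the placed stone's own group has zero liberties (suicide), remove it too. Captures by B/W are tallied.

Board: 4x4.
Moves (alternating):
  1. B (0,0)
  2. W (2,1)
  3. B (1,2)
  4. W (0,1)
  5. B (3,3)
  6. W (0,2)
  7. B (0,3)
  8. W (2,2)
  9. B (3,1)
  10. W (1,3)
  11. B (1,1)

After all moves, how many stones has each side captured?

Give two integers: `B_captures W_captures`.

Answer: 0 1

Derivation:
Move 1: B@(0,0) -> caps B=0 W=0
Move 2: W@(2,1) -> caps B=0 W=0
Move 3: B@(1,2) -> caps B=0 W=0
Move 4: W@(0,1) -> caps B=0 W=0
Move 5: B@(3,3) -> caps B=0 W=0
Move 6: W@(0,2) -> caps B=0 W=0
Move 7: B@(0,3) -> caps B=0 W=0
Move 8: W@(2,2) -> caps B=0 W=0
Move 9: B@(3,1) -> caps B=0 W=0
Move 10: W@(1,3) -> caps B=0 W=1
Move 11: B@(1,1) -> caps B=0 W=1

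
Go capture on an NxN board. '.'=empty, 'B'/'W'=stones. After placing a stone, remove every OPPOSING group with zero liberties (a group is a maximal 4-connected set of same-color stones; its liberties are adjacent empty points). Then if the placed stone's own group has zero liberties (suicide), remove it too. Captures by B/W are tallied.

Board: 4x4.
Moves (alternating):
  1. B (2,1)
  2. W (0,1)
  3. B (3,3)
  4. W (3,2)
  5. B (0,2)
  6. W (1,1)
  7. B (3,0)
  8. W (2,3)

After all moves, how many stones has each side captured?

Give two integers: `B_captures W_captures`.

Answer: 0 1

Derivation:
Move 1: B@(2,1) -> caps B=0 W=0
Move 2: W@(0,1) -> caps B=0 W=0
Move 3: B@(3,3) -> caps B=0 W=0
Move 4: W@(3,2) -> caps B=0 W=0
Move 5: B@(0,2) -> caps B=0 W=0
Move 6: W@(1,1) -> caps B=0 W=0
Move 7: B@(3,0) -> caps B=0 W=0
Move 8: W@(2,3) -> caps B=0 W=1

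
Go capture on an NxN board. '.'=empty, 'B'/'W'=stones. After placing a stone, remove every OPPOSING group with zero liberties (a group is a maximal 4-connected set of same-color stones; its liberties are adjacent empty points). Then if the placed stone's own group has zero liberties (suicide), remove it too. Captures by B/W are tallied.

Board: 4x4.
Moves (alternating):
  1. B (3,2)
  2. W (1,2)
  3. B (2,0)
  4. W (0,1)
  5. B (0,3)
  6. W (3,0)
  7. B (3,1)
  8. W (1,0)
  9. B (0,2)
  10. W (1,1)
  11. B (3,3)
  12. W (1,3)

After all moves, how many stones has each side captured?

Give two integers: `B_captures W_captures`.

Answer: 1 2

Derivation:
Move 1: B@(3,2) -> caps B=0 W=0
Move 2: W@(1,2) -> caps B=0 W=0
Move 3: B@(2,0) -> caps B=0 W=0
Move 4: W@(0,1) -> caps B=0 W=0
Move 5: B@(0,3) -> caps B=0 W=0
Move 6: W@(3,0) -> caps B=0 W=0
Move 7: B@(3,1) -> caps B=1 W=0
Move 8: W@(1,0) -> caps B=1 W=0
Move 9: B@(0,2) -> caps B=1 W=0
Move 10: W@(1,1) -> caps B=1 W=0
Move 11: B@(3,3) -> caps B=1 W=0
Move 12: W@(1,3) -> caps B=1 W=2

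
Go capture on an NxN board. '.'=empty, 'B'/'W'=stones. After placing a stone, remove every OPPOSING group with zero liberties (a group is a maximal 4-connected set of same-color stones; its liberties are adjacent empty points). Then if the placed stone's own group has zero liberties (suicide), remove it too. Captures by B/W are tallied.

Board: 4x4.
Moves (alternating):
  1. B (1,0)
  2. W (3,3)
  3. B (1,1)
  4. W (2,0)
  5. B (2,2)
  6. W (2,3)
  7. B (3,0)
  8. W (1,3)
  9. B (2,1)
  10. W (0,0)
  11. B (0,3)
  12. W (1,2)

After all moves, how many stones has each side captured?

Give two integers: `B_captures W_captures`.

Move 1: B@(1,0) -> caps B=0 W=0
Move 2: W@(3,3) -> caps B=0 W=0
Move 3: B@(1,1) -> caps B=0 W=0
Move 4: W@(2,0) -> caps B=0 W=0
Move 5: B@(2,2) -> caps B=0 W=0
Move 6: W@(2,3) -> caps B=0 W=0
Move 7: B@(3,0) -> caps B=0 W=0
Move 8: W@(1,3) -> caps B=0 W=0
Move 9: B@(2,1) -> caps B=1 W=0
Move 10: W@(0,0) -> caps B=1 W=0
Move 11: B@(0,3) -> caps B=1 W=0
Move 12: W@(1,2) -> caps B=1 W=0

Answer: 1 0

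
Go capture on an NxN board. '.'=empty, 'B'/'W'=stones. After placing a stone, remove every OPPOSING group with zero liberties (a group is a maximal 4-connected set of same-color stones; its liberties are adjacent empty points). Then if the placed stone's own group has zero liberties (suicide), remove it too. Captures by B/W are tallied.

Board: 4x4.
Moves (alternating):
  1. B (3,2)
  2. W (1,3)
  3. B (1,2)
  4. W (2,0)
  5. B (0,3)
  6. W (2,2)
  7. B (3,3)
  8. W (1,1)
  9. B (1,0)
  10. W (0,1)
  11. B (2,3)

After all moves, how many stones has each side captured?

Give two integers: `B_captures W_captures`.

Move 1: B@(3,2) -> caps B=0 W=0
Move 2: W@(1,3) -> caps B=0 W=0
Move 3: B@(1,2) -> caps B=0 W=0
Move 4: W@(2,0) -> caps B=0 W=0
Move 5: B@(0,3) -> caps B=0 W=0
Move 6: W@(2,2) -> caps B=0 W=0
Move 7: B@(3,3) -> caps B=0 W=0
Move 8: W@(1,1) -> caps B=0 W=0
Move 9: B@(1,0) -> caps B=0 W=0
Move 10: W@(0,1) -> caps B=0 W=0
Move 11: B@(2,3) -> caps B=1 W=0

Answer: 1 0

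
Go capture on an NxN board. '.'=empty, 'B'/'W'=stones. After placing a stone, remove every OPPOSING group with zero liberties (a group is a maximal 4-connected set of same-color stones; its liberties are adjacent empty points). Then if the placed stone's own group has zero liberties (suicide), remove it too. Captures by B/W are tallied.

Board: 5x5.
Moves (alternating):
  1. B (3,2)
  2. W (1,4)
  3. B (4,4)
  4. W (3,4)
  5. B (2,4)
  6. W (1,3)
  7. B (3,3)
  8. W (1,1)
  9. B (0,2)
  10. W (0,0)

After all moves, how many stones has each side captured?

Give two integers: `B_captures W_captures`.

Answer: 1 0

Derivation:
Move 1: B@(3,2) -> caps B=0 W=0
Move 2: W@(1,4) -> caps B=0 W=0
Move 3: B@(4,4) -> caps B=0 W=0
Move 4: W@(3,4) -> caps B=0 W=0
Move 5: B@(2,4) -> caps B=0 W=0
Move 6: W@(1,3) -> caps B=0 W=0
Move 7: B@(3,3) -> caps B=1 W=0
Move 8: W@(1,1) -> caps B=1 W=0
Move 9: B@(0,2) -> caps B=1 W=0
Move 10: W@(0,0) -> caps B=1 W=0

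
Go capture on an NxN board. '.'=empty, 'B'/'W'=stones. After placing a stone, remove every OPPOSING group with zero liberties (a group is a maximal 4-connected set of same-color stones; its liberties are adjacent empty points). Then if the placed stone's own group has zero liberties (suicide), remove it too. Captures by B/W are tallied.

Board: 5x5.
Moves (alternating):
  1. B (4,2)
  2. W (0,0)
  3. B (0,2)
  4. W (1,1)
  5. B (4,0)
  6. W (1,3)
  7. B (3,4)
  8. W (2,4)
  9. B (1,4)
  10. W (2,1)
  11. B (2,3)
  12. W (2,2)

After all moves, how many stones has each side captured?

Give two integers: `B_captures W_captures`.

Move 1: B@(4,2) -> caps B=0 W=0
Move 2: W@(0,0) -> caps B=0 W=0
Move 3: B@(0,2) -> caps B=0 W=0
Move 4: W@(1,1) -> caps B=0 W=0
Move 5: B@(4,0) -> caps B=0 W=0
Move 6: W@(1,3) -> caps B=0 W=0
Move 7: B@(3,4) -> caps B=0 W=0
Move 8: W@(2,4) -> caps B=0 W=0
Move 9: B@(1,4) -> caps B=0 W=0
Move 10: W@(2,1) -> caps B=0 W=0
Move 11: B@(2,3) -> caps B=1 W=0
Move 12: W@(2,2) -> caps B=1 W=0

Answer: 1 0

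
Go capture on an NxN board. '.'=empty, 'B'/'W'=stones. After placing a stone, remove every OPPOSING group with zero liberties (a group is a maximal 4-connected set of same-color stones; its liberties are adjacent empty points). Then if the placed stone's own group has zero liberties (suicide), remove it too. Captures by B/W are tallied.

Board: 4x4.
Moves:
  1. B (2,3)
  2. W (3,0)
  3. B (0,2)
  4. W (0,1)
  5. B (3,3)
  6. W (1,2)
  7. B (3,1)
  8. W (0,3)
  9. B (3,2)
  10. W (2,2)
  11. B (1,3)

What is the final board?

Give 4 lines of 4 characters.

Move 1: B@(2,3) -> caps B=0 W=0
Move 2: W@(3,0) -> caps B=0 W=0
Move 3: B@(0,2) -> caps B=0 W=0
Move 4: W@(0,1) -> caps B=0 W=0
Move 5: B@(3,3) -> caps B=0 W=0
Move 6: W@(1,2) -> caps B=0 W=0
Move 7: B@(3,1) -> caps B=0 W=0
Move 8: W@(0,3) -> caps B=0 W=1
Move 9: B@(3,2) -> caps B=0 W=1
Move 10: W@(2,2) -> caps B=0 W=1
Move 11: B@(1,3) -> caps B=0 W=1

Answer: .W.W
..WB
..WB
WBBB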